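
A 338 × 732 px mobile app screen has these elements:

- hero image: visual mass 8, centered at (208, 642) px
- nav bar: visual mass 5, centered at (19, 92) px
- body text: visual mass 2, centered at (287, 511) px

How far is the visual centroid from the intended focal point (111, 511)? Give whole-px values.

≈ 83 px

Σw = 8 + 5 + 2 = 15.
x-moment: 8·208 + 5·19 + 2·287 = 2333; centroid 2333/15 ≈ 155.53.
y-moment: 8·642 + 5·92 + 2·511 = 6618; centroid 6618/15 ≈ 441.20.
Relative to (111, 511): Δ = (44.53, -69.80); |Δ| = √(44.53² + -69.80²) ≈ 82.80.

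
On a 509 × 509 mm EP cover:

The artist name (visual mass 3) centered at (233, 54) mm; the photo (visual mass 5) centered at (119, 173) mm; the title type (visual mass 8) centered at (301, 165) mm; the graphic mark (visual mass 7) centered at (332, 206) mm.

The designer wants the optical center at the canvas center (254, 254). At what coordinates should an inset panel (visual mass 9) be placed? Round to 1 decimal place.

After adding the inset panel, total weight = 3 + 5 + 8 + 7 + 9 = 32.
x: target moment 32×254 = 8128; current 3·233 + 5·119 + 8·301 + 7·332 = 6026; the inset panel supplies 2102, so x = 2102/9 ≈ 233.56.
y: target moment 32×254 = 8128; current 3·54 + 5·173 + 8·165 + 7·206 = 3789; the inset panel supplies 4339, so y = 4339/9 ≈ 482.11.

(233.6, 482.1)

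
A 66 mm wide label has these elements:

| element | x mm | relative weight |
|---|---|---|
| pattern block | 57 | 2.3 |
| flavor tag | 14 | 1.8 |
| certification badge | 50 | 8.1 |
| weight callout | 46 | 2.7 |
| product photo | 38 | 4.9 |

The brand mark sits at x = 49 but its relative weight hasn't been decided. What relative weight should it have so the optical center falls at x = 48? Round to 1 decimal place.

Existing Σw = 19.8 (2.3 + 1.8 + 8.1 + 2.7 + 4.9); existing moment 2.3·57 + 1.8·14 + 8.1·50 + 2.7·46 + 4.9·38 = 871.7.
For the centroid to hit 48: (871.7 + w·49) / (19.8 + w) = 48.
Solving: w = (48·19.8 − 871.7) / (49 − 48) = 78.7 / 1 ≈ 78.70.

w ≈ 78.7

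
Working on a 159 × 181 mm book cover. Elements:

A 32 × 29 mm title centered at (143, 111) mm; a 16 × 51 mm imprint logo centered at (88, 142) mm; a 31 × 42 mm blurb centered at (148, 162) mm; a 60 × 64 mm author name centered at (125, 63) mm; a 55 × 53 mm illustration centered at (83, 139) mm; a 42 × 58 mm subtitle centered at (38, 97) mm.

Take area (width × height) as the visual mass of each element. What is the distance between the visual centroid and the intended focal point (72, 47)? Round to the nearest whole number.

≈ 66 mm

Areas → weights: title 32·29 = 928, imprint logo 16·51 = 816, blurb 31·42 = 1302, author name 60·64 = 3840, illustration 55·53 = 2915, subtitle 42·58 = 2436; Σw = 12237.
Σw·x = 928·143 + 816·88 + 1302·148 + 3840·125 + 2915·83 + 2436·38 = 1211721, so x̄ = 1211721/12237 ≈ 99.02.
Σw·y = 928·111 + 816·142 + 1302·162 + 3840·63 + 2915·139 + 2436·97 = 1313201, so ȳ = 1313201/12237 ≈ 107.31.
Offset from (72, 47): Δx ≈ 27.02, Δy ≈ 60.31; distance = √(Δx² + Δy²) ≈ 66.09.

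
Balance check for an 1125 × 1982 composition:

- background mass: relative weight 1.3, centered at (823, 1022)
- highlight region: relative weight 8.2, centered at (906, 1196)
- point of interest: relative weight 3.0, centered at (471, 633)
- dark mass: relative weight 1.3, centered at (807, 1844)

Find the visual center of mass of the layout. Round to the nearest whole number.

(794, 1118)

Weights sum to 1.3 + 8.2 + 3.0 + 1.3 = 13.8.
x-moment: 1.3·823 + 8.2·906 + 3.0·471 + 1.3·807 = 10961.2; centroid 10961.2/13.8 ≈ 794.29.
y-moment: 1.3·1022 + 8.2·1196 + 3.0·633 + 1.3·1844 = 15432.0; centroid 15432.0/13.8 ≈ 1118.26.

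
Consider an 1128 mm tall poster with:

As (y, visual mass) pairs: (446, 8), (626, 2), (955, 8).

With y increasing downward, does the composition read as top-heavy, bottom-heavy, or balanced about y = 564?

Weights sum to 8 + 2 + 8 = 18.
y: (8·446 + 2·626 + 8·955) / 18 = 12460 / 18 ≈ 692.22
692.2 lies below (larger y than) the midline 564, so the layout is bottom-heavy.

bottom-heavy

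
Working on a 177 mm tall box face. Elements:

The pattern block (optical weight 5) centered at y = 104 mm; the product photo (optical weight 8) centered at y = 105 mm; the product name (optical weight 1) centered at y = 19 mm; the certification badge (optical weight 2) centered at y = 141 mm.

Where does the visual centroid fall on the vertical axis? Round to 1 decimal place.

Total weight = 5 + 8 + 1 + 2 = 16.
y-moment: 5·104 + 8·105 + 1·19 + 2·141 = 1661; centroid 1661/16 ≈ 103.81.

y ≈ 103.8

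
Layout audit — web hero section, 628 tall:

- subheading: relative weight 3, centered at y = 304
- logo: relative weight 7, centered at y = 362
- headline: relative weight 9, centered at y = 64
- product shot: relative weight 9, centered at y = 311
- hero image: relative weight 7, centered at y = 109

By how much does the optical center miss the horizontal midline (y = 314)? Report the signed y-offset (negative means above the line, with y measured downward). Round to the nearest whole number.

Weights sum to 3 + 7 + 9 + 9 + 7 = 35.
y-moment: 3·304 + 7·362 + 9·64 + 9·311 + 7·109 = 7584; centroid 7584/35 ≈ 216.69.
Difference: 216.69 − 314 ≈ -97.31.

≈ -97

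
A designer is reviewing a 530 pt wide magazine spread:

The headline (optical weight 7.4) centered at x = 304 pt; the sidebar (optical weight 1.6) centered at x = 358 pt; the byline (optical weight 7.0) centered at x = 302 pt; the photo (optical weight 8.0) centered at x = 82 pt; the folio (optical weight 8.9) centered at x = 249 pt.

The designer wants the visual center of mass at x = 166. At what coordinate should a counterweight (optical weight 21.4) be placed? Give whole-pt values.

x ≈ 56

After adding the counterweight, total weight = 7.4 + 1.6 + 7.0 + 8.0 + 8.9 + 21.4 = 54.3.
x: need Σw·x = 54.3·166 = 9013.8. Existing = 7.4·304 + 1.6·358 + 7.0·302 + 8.0·82 + 8.9·249 = 7808.5. Remainder 1205.3 / 21.4 ≈ 56.32.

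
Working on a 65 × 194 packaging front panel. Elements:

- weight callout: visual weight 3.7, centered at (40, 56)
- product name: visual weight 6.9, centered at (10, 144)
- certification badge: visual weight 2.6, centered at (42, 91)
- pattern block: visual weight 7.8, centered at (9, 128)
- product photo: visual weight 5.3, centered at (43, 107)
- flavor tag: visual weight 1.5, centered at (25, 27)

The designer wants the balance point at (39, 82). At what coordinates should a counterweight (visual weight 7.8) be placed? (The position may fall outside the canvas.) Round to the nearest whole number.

(93, -16)

With the counterweight, Σw becomes 3.7 + 6.9 + 2.6 + 7.8 + 5.3 + 1.5 + 7.8 = 35.6.
x: need Σw·x = 35.6·39 = 1388.4. Existing = 3.7·40 + 6.9·10 + 2.6·42 + 7.8·9 + 5.3·43 + 1.5·25 = 661.8. Remainder 726.6 / 7.8 ≈ 93.15.
y: need Σw·y = 35.6·82 = 2919.2. Existing = 3.7·56 + 6.9·144 + 2.6·91 + 7.8·128 + 5.3·107 + 1.5·27 = 3043.4. Remainder -124.2 / 7.8 ≈ -15.92.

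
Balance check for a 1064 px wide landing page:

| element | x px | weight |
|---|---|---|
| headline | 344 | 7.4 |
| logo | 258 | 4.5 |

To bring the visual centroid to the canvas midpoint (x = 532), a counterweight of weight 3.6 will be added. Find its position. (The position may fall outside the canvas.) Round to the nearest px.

x ≈ 1261

With the counterweight, Σw becomes 7.4 + 4.5 + 3.6 = 15.5.
x: target moment 15.5×532 = 8246.0; current 7.4·344 + 4.5·258 = 3706.6; the counterweight supplies 4539.4, so x = 4539.4/3.6 ≈ 1260.94.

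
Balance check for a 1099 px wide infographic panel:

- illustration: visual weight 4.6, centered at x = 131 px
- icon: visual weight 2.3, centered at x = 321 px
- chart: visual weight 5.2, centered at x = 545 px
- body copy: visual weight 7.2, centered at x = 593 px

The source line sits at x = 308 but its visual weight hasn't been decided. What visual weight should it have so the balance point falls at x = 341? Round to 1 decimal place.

w ≈ 56.5

Existing Σw = 19.3 (4.6 + 2.3 + 5.2 + 7.2); existing moment 4.6·131 + 2.3·321 + 5.2·545 + 7.2·593 = 8444.5.
Set Σw·x/Σw = 341: (8444.5 + 308w) = 341·(19.3 + w).
Solving: w = (341·19.3 − 8444.5) / (308 − 341) = -1863.2 / -33 ≈ 56.46.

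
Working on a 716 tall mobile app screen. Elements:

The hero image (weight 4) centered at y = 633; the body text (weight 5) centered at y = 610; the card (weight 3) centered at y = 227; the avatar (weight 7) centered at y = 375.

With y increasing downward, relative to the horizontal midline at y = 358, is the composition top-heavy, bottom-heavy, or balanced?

Σw = 4 + 5 + 3 + 7 = 19.
y-moment: 4·633 + 5·610 + 3·227 + 7·375 = 8888; centroid 8888/19 ≈ 467.79.
467.8 lies below (larger y than) the midline 358, so the layout is bottom-heavy.

bottom-heavy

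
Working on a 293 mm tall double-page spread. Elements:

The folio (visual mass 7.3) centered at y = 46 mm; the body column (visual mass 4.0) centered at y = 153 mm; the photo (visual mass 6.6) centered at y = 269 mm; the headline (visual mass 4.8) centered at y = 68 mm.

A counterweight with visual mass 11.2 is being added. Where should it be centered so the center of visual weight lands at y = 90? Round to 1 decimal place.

y ≈ 0.1

With the counterweight, Σw becomes 7.3 + 4.0 + 6.6 + 4.8 + 11.2 = 33.9.
y: target moment 33.9×90 = 3051.0; current 7.3·46 + 4.0·153 + 6.6·269 + 4.8·68 = 3049.6; the counterweight supplies 1.4, so y = 1.4/11.2 ≈ 0.13.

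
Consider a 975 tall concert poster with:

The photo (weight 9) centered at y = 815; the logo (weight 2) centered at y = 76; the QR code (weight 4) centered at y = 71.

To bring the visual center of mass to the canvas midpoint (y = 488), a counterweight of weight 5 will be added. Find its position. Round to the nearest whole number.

With the counterweight, Σw becomes 9 + 2 + 4 + 5 = 20.
y: target moment 20×488 = 9760; current 9·815 + 2·76 + 4·71 = 7771; the counterweight supplies 1989, so y = 1989/5 ≈ 397.80.

y ≈ 398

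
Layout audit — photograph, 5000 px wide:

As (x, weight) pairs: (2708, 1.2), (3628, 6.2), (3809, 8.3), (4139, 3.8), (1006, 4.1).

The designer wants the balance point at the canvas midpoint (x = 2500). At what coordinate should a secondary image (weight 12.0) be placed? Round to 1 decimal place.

x ≈ 982.4

New total weight: (1.2 + 6.2 + 8.3 + 3.8 + 4.1) + 12.0 = 35.6.
Along x: (77210.7 + 12.0·x) / 35.6 = 2500 (existing moment 1.2·2708 + 6.2·3628 + 8.3·3809 + 3.8·4139 + 4.1·1006 = 77210.7) ⇒ x = (89000.0 − 77210.7) / 12.0 ≈ 982.44.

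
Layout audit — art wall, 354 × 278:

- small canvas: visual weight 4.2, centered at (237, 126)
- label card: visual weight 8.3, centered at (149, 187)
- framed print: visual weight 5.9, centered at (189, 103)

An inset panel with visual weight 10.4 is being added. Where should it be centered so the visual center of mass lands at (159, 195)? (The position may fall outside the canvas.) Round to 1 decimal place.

New total weight: (4.2 + 8.3 + 5.9) + 10.4 = 28.8.
x: target moment 28.8×159 = 4579.2; current 4.2·237 + 8.3·149 + 5.9·189 = 3347.2; the inset panel supplies 1232.0, so x = 1232.0/10.4 ≈ 118.46.
y: target moment 28.8×195 = 5616.0; current 4.2·126 + 8.3·187 + 5.9·103 = 2689.0; the inset panel supplies 2927.0, so y = 2927.0/10.4 ≈ 281.44.

(118.5, 281.4)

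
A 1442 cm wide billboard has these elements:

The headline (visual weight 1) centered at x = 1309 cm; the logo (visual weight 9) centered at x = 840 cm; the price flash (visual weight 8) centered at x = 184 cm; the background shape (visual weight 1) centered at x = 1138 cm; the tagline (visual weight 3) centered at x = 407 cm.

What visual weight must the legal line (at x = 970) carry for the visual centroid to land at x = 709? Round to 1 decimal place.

Known weights sum to 1 + 9 + 8 + 1 + 3 = 22; their moment is 1·1309 + 9·840 + 8·184 + 1·1138 + 3·407 = 12700.
Set Σw·x/Σw = 709: (12700 + 970w) = 709·(22 + w).
Rearranging, w·(970 − 709) = 709·22 − 12700 = 2898, so w ≈ 2898/261 = 11.10.

w ≈ 11.1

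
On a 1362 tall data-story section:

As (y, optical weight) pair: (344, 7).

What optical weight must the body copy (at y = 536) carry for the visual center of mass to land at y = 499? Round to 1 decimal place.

The single fixed element contributes weight 7, moment 7·344 = 2408.
Balance at y = 499 requires (2408 + w·536) / (7 + w) = 499.
So w = (499·7 − 2408)/(536 − 499) = 1085/37 ≈ 29.32.

w ≈ 29.3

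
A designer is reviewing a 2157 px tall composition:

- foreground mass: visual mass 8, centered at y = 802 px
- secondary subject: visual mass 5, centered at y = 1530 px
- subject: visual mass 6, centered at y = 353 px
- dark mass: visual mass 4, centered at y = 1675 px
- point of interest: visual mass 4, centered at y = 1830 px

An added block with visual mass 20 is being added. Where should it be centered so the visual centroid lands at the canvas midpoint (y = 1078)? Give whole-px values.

With the added block, Σw becomes 8 + 5 + 6 + 4 + 4 + 20 = 47.
y: need Σw·y = 47·1078 = 50666. Existing = 8·802 + 5·1530 + 6·353 + 4·1675 + 4·1830 = 30204. Remainder 20462 / 20 ≈ 1023.10.

y ≈ 1023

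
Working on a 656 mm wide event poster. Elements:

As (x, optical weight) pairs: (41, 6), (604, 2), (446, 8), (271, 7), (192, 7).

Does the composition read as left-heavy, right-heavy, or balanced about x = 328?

left-heavy

Total weight = 6 + 2 + 8 + 7 + 7 = 30.
Σw·x = 6·41 + 2·604 + 8·446 + 7·271 + 7·192 = 8263, so x̄ = 8263/30 ≈ 275.43.
275.4 vs midline 328 → left-heavy.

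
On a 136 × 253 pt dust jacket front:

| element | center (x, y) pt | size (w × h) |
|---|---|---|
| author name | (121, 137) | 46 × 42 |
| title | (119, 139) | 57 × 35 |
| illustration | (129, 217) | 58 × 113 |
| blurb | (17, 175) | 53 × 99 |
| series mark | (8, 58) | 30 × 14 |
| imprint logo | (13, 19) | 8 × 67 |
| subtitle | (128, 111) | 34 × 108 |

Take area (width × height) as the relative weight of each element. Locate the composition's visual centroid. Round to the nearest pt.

Taking area as weight: author name 46·42 = 1932, title 57·35 = 1995, illustration 58·113 = 6554, blurb 53·99 = 5247, series mark 30·14 = 420, imprint logo 8·67 = 536, subtitle 34·108 = 3672. Sum 20356.
Σw·x = 1932·121 + 1995·119 + 6554·129 + 5247·17 + 420·8 + 536·13 + 3672·128 = 1886186, so x̄ = 1886186/20356 ≈ 92.66.
Σw·y = 1932·137 + 1995·139 + 6554·217 + 5247·175 + 420·58 + 536·19 + 3672·111 = 3324568, so ȳ = 3324568/20356 ≈ 163.32.

(93, 163)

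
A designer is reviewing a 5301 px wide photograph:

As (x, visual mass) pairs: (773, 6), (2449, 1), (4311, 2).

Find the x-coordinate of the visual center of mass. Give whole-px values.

Σw = 6 + 1 + 2 = 9.
Σw·x = 6·773 + 1·2449 + 2·4311 = 15709, so x̄ = 15709/9 ≈ 1745.44.

x ≈ 1745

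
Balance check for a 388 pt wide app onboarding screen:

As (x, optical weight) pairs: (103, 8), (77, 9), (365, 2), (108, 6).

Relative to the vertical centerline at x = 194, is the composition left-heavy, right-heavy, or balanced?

Weights sum to 8 + 9 + 2 + 6 = 25.
x: (8·103 + 9·77 + 2·365 + 6·108) / 25 = 2895 / 25 ≈ 115.80
Since 115.8 is left of 194, the composition reads left-heavy.

left-heavy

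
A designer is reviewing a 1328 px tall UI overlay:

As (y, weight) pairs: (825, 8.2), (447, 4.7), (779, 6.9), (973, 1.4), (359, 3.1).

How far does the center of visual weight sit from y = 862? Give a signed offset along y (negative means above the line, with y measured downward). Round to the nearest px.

≈ -174 px

Total weight = 8.2 + 4.7 + 6.9 + 1.4 + 3.1 = 24.3.
y: (8.2·825 + 4.7·447 + 6.9·779 + 1.4·973 + 3.1·359) / 24.3 = 16716.1 / 24.3 ≈ 687.91
Difference: 687.91 − 862 ≈ -174.09.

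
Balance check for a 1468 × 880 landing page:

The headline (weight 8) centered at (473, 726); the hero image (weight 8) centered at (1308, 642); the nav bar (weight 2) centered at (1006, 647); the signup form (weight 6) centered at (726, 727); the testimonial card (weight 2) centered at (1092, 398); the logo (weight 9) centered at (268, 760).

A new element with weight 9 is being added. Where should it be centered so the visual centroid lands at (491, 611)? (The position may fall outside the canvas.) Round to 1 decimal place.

With the new element, Σw becomes 8 + 8 + 2 + 6 + 2 + 9 + 9 = 44.
x: need Σw·x = 44·491 = 21604. Existing = 8·473 + 8·1308 + 2·1006 + 6·726 + 2·1092 + 9·268 = 25212. Remainder -3608 / 9 ≈ -400.89.
y: need Σw·y = 44·611 = 26884. Existing = 8·726 + 8·642 + 2·647 + 6·727 + 2·398 + 9·760 = 24236. Remainder 2648 / 9 ≈ 294.22.

(-400.9, 294.2)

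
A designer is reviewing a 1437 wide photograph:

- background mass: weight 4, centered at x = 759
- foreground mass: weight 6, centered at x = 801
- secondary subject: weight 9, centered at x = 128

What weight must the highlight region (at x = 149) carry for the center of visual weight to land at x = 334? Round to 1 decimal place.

Existing Σw = 19 (4 + 6 + 9); existing moment 4·759 + 6·801 + 9·128 = 8994.
Set Σw·x/Σw = 334: (8994 + 149w) = 334·(19 + w).
Solving: w = (334·19 − 8994) / (149 − 334) = -2648 / -185 ≈ 14.31.

w ≈ 14.3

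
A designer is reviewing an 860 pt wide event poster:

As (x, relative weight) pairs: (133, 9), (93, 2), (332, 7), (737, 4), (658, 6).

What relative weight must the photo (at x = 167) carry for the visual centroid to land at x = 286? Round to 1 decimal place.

w ≈ 21.8

Known weights sum to 9 + 2 + 7 + 4 + 6 = 28; their moment is 9·133 + 2·93 + 7·332 + 4·737 + 6·658 = 10603.
Set Σw·x/Σw = 286: (10603 + 167w) = 286·(28 + w).
Solving: w = (286·28 − 10603) / (167 − 286) = -2595 / -119 ≈ 21.81.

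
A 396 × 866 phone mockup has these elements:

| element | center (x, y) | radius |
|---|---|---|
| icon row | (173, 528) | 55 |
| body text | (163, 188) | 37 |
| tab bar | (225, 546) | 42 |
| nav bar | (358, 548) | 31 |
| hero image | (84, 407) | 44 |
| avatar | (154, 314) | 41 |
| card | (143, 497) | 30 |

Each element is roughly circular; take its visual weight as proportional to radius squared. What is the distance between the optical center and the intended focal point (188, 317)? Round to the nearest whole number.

≈ 123

r² weights: icon row 55² = 3025, body text 37² = 1369, tab bar 42² = 1764, nav bar 31² = 961, hero image 44² = 1936, avatar 41² = 1681, card 30² = 900. Total = 11636.
Σw·x = 3025·173 + 1369·163 + 1764·225 + 961·358 + 1936·84 + 1681·154 + 900·143 = 2037608, so x̄ = 2037608/11636 ≈ 175.11.
Σw·y = 3025·528 + 1369·188 + 1764·546 + 961·548 + 1936·407 + 1681·314 + 900·497 = 5107430, so ȳ = 5107430/11636 ≈ 438.93.
Offset from (188, 317): Δx ≈ -12.89, Δy ≈ 121.93; distance = √(Δx² + Δy²) ≈ 122.61.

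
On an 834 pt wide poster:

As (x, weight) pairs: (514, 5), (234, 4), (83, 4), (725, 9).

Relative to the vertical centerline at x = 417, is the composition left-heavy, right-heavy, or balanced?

Total weight = 5 + 4 + 4 + 9 = 22.
x-moment: 5·514 + 4·234 + 4·83 + 9·725 = 10363; centroid 10363/22 ≈ 471.05.
471.0 vs midline 417 → right-heavy.

right-heavy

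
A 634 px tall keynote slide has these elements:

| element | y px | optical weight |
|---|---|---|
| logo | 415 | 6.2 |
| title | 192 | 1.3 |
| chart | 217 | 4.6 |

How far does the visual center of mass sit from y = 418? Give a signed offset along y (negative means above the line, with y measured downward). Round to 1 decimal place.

Total weight = 6.2 + 1.3 + 4.6 = 12.1.
Σw·y = 6.2·415 + 1.3·192 + 4.6·217 = 3820.8, so ȳ = 3820.8/12.1 ≈ 315.77.
Difference: 315.77 − 418 ≈ -102.23.

≈ -102.2 px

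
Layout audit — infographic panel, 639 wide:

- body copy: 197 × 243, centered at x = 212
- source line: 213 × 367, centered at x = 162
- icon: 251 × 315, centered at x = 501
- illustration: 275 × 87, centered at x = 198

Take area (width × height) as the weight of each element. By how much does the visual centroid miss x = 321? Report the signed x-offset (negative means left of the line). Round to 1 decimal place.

Taking area as weight: body copy 197·243 = 47871, source line 213·367 = 78171, icon 251·315 = 79065, illustration 275·87 = 23925. Sum 229032.
x: (47871·212 + 78171·162 + 79065·501 + 23925·198) / 229032 = 67161069 / 229032 ≈ 293.24
Against x = 321, that's 293.24 − 321 = -27.76.

≈ -27.8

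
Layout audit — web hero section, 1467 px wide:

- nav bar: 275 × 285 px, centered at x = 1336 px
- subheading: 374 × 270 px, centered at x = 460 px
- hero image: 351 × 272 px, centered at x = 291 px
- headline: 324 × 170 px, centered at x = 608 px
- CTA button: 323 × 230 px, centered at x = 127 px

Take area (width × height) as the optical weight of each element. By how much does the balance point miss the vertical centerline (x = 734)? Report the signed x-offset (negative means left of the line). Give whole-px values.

Areas → weights: nav bar 275·285 = 78375, subheading 374·270 = 100980, hero image 351·272 = 95472, headline 324·170 = 55080, CTA button 323·230 = 74290; Σw = 404197.
x-moment: 78375·1336 + 100980·460 + 95472·291 + 55080·608 + 74290·127 = 221865622; centroid 221865622/404197 ≈ 548.90.
Offset from x = 734: 548.90 − 734 ≈ -185.10.

≈ -185 px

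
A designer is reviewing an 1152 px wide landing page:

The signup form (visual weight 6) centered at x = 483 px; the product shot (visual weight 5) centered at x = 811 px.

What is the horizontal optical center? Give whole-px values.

Total weight = 6 + 5 = 11.
Σw·x = 6·483 + 5·811 = 6953, so x̄ = 6953/11 ≈ 632.09.

x ≈ 632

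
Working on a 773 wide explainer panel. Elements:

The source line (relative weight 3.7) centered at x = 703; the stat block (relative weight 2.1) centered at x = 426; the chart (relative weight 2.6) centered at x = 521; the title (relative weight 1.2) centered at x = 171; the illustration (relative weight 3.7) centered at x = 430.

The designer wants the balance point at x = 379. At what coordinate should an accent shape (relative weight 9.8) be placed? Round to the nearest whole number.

x ≈ 215

New total weight: (3.7 + 2.1 + 2.6 + 1.2 + 3.7) + 9.8 = 23.1.
x: need Σw·x = 23.1·379 = 8754.9. Existing = 3.7·703 + 2.1·426 + 2.6·521 + 1.2·171 + 3.7·430 = 6646.5. Remainder 2108.4 / 9.8 ≈ 215.14.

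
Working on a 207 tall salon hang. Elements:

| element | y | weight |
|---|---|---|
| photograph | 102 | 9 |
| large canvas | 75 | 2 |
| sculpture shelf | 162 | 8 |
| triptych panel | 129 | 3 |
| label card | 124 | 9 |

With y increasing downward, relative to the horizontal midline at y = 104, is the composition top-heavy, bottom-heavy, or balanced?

Σw = 9 + 2 + 8 + 3 + 9 = 31.
Σw·y = 9·102 + 2·75 + 8·162 + 3·129 + 9·124 = 3867, so ȳ = 3867/31 ≈ 124.74.
124.7 vs midline 104 → bottom-heavy.

bottom-heavy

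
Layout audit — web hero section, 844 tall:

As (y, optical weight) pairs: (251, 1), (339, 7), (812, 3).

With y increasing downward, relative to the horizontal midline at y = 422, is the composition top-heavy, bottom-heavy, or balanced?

bottom-heavy

Total weight = 1 + 7 + 3 = 11.
Σw·y = 1·251 + 7·339 + 3·812 = 5060, so ȳ = 5060/11 ≈ 460.00.
460.0 lies below (larger y than) the midline 422, so the layout is bottom-heavy.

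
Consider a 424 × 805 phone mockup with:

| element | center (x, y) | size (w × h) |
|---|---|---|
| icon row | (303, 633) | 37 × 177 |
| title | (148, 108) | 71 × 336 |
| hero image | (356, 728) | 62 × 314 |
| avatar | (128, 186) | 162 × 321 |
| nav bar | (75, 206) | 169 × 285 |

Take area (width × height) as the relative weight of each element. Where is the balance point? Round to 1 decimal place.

(151.4, 269.9)

Taking area as weight: icon row 37·177 = 6549, title 71·336 = 23856, hero image 62·314 = 19468, avatar 162·321 = 52002, nav bar 169·285 = 48165. Sum 150040.
x: (6549·303 + 23856·148 + 19468·356 + 52002·128 + 48165·75) / 150040 = 22714274 / 150040 ≈ 151.39
y: (6549·633 + 23856·108 + 19468·728 + 52002·186 + 48165·206) / 150040 = 40489031 / 150040 ≈ 269.85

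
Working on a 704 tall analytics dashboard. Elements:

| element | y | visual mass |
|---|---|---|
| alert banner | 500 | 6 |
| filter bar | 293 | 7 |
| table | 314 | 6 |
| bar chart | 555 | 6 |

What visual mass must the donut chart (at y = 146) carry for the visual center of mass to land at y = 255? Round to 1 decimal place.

Known weights sum to 6 + 7 + 6 + 6 = 25; their moment is 6·500 + 7·293 + 6·314 + 6·555 = 10265.
Balance at y = 255 requires (10265 + w·146) / (25 + w) = 255.
So w = (255·25 − 10265)/(146 − 255) = -3890/-109 ≈ 35.69.

w ≈ 35.7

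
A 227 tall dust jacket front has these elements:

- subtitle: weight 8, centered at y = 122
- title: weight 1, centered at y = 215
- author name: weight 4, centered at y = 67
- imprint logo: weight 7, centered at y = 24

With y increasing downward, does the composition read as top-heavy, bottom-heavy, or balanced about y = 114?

top-heavy

Total weight = 8 + 1 + 4 + 7 = 20.
y: (8·122 + 1·215 + 4·67 + 7·24) / 20 = 1627 / 20 ≈ 81.35
81.3 vs midline 114 → top-heavy.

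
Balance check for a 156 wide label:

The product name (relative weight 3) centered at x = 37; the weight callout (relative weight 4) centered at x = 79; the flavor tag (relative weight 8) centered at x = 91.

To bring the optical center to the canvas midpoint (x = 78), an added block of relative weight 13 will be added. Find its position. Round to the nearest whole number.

x ≈ 79

New total weight: (3 + 4 + 8) + 13 = 28.
x: target moment 28×78 = 2184; current 3·37 + 4·79 + 8·91 = 1155; the added block supplies 1029, so x = 1029/13 ≈ 79.15.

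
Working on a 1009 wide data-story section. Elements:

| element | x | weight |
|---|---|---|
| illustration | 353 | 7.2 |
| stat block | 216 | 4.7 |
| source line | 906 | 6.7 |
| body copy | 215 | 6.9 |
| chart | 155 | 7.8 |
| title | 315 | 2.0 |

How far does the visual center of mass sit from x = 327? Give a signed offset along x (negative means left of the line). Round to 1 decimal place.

≈ 39.8

Σw = 7.2 + 4.7 + 6.7 + 6.9 + 7.8 + 2.0 = 35.3.
Σw·x = 12949.5; x̄ = 12949.5/35.3 ≈ 366.84.
Difference: 366.84 − 327 ≈ 39.84.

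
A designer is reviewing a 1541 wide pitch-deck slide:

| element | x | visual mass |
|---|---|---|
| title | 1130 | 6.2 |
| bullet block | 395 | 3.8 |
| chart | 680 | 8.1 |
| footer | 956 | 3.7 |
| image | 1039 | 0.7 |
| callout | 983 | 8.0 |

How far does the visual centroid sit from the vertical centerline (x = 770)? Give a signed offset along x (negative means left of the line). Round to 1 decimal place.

≈ 87.2

Total weight = 6.2 + 3.8 + 8.1 + 3.7 + 0.7 + 8.0 = 30.5.
Σw·x = 6.2·1130 + 3.8·395 + 8.1·680 + 3.7·956 + 0.7·1039 + 8.0·983 = 26143.5, so x̄ = 26143.5/30.5 ≈ 857.16.
Offset from x = 770: 857.16 − 770 ≈ 87.16.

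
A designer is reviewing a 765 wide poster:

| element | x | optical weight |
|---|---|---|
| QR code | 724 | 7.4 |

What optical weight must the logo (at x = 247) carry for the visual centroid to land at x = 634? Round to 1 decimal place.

w ≈ 1.7

The single fixed element contributes weight 7.4, moment 7.4·724 = 5357.6.
Set Σw·x/Σw = 634: (5357.6 + 247w) = 634·(7.4 + w).
Solving: w = (634·7.4 − 5357.6) / (247 − 634) = -666.0 / -387 ≈ 1.72.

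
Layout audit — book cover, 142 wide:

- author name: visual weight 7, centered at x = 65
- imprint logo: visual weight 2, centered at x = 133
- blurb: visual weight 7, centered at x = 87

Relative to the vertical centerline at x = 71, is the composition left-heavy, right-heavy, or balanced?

Weights sum to 7 + 2 + 7 = 16.
Σw·x = 7·65 + 2·133 + 7·87 = 1330, so x̄ = 1330/16 ≈ 83.12.
83.1 lies right of the midline 71, so the layout is right-heavy.

right-heavy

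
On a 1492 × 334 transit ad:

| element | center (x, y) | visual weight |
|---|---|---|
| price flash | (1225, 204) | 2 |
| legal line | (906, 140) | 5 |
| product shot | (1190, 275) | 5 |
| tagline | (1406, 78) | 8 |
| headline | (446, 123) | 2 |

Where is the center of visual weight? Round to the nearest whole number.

Total weight = 2 + 5 + 5 + 8 + 2 = 22.
Σw·x = 2·1225 + 5·906 + 5·1190 + 8·1406 + 2·446 = 25070, so x̄ = 25070/22 ≈ 1139.55.
Σw·y = 2·204 + 5·140 + 5·275 + 8·78 + 2·123 = 3353, so ȳ = 3353/22 ≈ 152.41.

(1140, 152)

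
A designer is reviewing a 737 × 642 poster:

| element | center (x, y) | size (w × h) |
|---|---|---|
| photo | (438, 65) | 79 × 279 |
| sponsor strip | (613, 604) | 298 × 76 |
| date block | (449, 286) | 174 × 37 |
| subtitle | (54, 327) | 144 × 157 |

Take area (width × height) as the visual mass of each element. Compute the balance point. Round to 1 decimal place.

(375.0, 330.2)

Taking area as weight: photo 79·279 = 22041, sponsor strip 298·76 = 22648, date block 174·37 = 6438, subtitle 144·157 = 22608. Sum 73735.
Σw·x = 22041·438 + 22648·613 + 6438·449 + 22608·54 = 27648676, so x̄ = 27648676/73735 ≈ 374.97.
Σw·y = 22041·65 + 22648·604 + 6438·286 + 22608·327 = 24346141, so ȳ = 24346141/73735 ≈ 330.18.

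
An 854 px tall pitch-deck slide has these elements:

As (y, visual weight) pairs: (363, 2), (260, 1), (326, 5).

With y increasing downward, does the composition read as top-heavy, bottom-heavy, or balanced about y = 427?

Σw = 2 + 1 + 5 = 8.
y: (2·363 + 1·260 + 5·326) / 8 = 2616 / 8 ≈ 327.00
Since 327.0 is above (smaller y than) 427, the composition reads top-heavy.

top-heavy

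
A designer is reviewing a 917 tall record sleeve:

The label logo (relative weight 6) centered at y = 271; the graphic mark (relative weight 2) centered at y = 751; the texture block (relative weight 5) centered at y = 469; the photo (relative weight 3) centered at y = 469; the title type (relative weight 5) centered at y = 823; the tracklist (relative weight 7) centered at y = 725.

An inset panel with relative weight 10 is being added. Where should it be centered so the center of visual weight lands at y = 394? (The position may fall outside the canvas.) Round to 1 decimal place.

New total weight: (6 + 2 + 5 + 3 + 5 + 7) + 10 = 38.
y: target moment 38×394 = 14972; current 6·271 + 2·751 + 5·469 + 3·469 + 5·823 + 7·725 = 16070; the inset panel supplies -1098, so y = -1098/10 ≈ -109.80.

y ≈ -109.8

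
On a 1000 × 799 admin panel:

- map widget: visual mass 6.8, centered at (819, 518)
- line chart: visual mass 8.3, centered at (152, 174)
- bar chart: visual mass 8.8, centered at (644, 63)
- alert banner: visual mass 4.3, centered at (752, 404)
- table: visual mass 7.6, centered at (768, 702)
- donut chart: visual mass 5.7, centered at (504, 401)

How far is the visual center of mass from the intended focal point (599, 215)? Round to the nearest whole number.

≈ 144

Σw = 6.8 + 8.3 + 8.8 + 4.3 + 7.6 + 5.7 = 41.5.
x: moment 24441.2 / weight 41.5 ≈ 588.94
y: moment 14879.1 / weight 41.5 ≈ 358.53
Relative to (599, 215): Δ = (-10.06, 143.53); |Δ| = √(-10.06² + 143.53²) ≈ 143.88.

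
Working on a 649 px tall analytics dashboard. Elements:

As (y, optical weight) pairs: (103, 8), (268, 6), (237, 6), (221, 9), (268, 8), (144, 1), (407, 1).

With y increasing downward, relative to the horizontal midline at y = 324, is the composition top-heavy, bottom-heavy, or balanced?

top-heavy

Σw = 8 + 6 + 6 + 9 + 8 + 1 + 1 = 39.
Σw·y = 8538; ȳ = 8538/39 ≈ 218.92.
Since 218.9 is above (smaller y than) 324, the composition reads top-heavy.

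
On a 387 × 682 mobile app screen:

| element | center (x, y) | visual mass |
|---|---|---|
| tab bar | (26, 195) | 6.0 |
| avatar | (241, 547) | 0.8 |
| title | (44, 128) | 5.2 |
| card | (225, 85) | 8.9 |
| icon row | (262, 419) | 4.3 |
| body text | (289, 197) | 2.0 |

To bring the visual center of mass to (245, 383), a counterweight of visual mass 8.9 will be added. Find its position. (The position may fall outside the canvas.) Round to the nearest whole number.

New total weight: (6.0 + 0.8 + 5.2 + 8.9 + 4.3 + 2.0) + 8.9 = 36.1.
x: target moment 36.1×245 = 8844.5; current 6.0·26 + 0.8·241 + 5.2·44 + 8.9·225 + 4.3·262 + 2.0·289 = 4284.7; the counterweight supplies 4559.8, so x = 4559.8/8.9 ≈ 512.34.
y: target moment 36.1×383 = 13826.3; current 6.0·195 + 0.8·547 + 5.2·128 + 8.9·85 + 4.3·419 + 2.0·197 = 5225.4; the counterweight supplies 8600.9, so y = 8600.9/8.9 ≈ 966.39.

(512, 966)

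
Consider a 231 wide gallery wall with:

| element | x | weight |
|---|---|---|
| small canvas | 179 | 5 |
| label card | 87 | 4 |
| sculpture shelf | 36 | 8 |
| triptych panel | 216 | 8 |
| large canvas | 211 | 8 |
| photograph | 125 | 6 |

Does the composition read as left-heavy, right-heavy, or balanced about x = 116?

right-heavy

Weights sum to 5 + 4 + 8 + 8 + 8 + 6 = 39.
x: (5·179 + 4·87 + 8·36 + 8·216 + 8·211 + 6·125) / 39 = 5697 / 39 ≈ 146.08
Since 146.1 is right of 116, the composition reads right-heavy.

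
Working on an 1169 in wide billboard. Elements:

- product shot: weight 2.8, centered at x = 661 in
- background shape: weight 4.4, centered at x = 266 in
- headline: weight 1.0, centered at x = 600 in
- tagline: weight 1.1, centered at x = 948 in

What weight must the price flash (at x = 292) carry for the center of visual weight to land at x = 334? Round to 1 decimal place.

w ≈ 37.1

Existing Σw = 9.3 (2.8 + 4.4 + 1.0 + 1.1); existing moment 2.8·661 + 4.4·266 + 1.0·600 + 1.1·948 = 4664.0.
Balance at x = 334 requires (4664.0 + w·292) / (9.3 + w) = 334.
So w = (334·9.3 − 4664.0)/(292 − 334) = -1557.8/-42 ≈ 37.09.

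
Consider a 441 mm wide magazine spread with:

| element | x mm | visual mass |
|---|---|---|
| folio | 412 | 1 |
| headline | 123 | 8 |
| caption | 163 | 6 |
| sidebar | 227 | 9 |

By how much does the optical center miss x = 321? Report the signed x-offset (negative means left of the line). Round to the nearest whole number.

Total weight = 1 + 8 + 6 + 9 = 24.
x: (1·412 + 8·123 + 6·163 + 9·227) / 24 = 4417 / 24 ≈ 184.04
Offset from x = 321: 184.04 − 321 ≈ -136.96.

≈ -137 mm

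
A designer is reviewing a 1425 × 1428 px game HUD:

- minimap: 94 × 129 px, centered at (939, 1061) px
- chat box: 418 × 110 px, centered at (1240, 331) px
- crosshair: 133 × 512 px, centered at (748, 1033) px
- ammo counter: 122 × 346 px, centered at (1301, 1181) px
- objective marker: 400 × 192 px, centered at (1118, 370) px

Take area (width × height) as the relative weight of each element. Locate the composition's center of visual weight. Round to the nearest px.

Areas: minimap 94·129 = 12126, chat box 418·110 = 45980, crosshair 133·512 = 68096, ammo counter 122·346 = 42212, objective marker 400·192 = 76800. Total weight = 245214.
x: (12126·939 + 45980·1240 + 68096·748 + 42212·1301 + 76800·1118) / 245214 = 260117534 / 245214 ≈ 1060.78
y: (12126·1061 + 45980·331 + 68096·1033 + 42212·1181 + 76800·370) / 245214 = 176696606 / 245214 ≈ 720.58

(1061, 721)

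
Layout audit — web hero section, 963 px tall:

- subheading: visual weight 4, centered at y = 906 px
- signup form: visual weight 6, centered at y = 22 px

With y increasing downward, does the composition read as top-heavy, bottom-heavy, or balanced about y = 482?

Σw = 4 + 6 = 10.
y: (4·906 + 6·22) / 10 = 3756 / 10 ≈ 375.60
375.6 lies above (smaller y than) the midline 482, so the layout is top-heavy.

top-heavy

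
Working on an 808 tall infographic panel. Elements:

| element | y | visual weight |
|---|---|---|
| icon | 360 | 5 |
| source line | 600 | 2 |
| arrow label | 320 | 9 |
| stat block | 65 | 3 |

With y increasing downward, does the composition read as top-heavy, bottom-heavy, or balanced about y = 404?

Σw = 5 + 2 + 9 + 3 = 19.
Σw·y = 5·360 + 2·600 + 9·320 + 3·65 = 6075, so ȳ = 6075/19 ≈ 319.74.
319.7 lies above (smaller y than) the midline 404, so the layout is top-heavy.

top-heavy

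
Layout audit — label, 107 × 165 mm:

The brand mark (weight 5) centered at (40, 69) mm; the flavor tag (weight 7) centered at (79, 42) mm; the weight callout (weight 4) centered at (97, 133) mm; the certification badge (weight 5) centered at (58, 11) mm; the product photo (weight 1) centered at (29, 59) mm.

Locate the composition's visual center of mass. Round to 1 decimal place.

Weights sum to 5 + 7 + 4 + 5 + 1 = 22.
Σw·x = 5·40 + 7·79 + 4·97 + 5·58 + 1·29 = 1460, so x̄ = 1460/22 ≈ 66.36.
Σw·y = 5·69 + 7·42 + 4·133 + 5·11 + 1·59 = 1285, so ȳ = 1285/22 ≈ 58.41.

(66.4, 58.4)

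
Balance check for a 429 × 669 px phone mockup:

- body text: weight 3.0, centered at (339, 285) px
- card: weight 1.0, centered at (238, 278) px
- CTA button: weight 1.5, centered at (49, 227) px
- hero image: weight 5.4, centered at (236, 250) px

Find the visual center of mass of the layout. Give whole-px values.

Weights sum to 3.0 + 1.0 + 1.5 + 5.4 = 10.9.
Σw·x = 3.0·339 + 1.0·238 + 1.5·49 + 5.4·236 = 2602.9, so x̄ = 2602.9/10.9 ≈ 238.80.
Σw·y = 3.0·285 + 1.0·278 + 1.5·227 + 5.4·250 = 2823.5, so ȳ = 2823.5/10.9 ≈ 259.04.

(239, 259)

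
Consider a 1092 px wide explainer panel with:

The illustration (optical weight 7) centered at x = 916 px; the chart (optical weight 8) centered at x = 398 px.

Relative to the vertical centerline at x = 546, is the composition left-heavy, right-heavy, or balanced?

right-heavy

Total weight = 7 + 8 = 15.
x: (7·916 + 8·398) / 15 = 9596 / 15 ≈ 639.73
639.7 lies right of the midline 546, so the layout is right-heavy.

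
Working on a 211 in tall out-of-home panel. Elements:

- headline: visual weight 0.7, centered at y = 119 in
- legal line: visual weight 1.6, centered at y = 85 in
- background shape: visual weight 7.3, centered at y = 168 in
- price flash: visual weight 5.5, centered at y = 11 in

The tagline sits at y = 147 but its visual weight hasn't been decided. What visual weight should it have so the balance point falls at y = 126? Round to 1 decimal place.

Known weights sum to 0.7 + 1.6 + 7.3 + 5.5 = 15.1; their moment is 0.7·119 + 1.6·85 + 7.3·168 + 5.5·11 = 1506.2.
Set Σw·y/Σw = 126: (1506.2 + 147w) = 126·(15.1 + w).
So w = (126·15.1 − 1506.2)/(147 − 126) = 396.4/21 ≈ 18.88.

w ≈ 18.9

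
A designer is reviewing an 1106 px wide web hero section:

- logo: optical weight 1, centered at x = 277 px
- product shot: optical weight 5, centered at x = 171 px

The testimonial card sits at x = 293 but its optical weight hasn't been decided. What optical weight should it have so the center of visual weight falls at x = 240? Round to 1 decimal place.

w ≈ 5.8

Fixed elements: Σw = 1 + 5 = 6, Σw·x = 1·277 + 5·171 = 1132.
Balance at x = 240 requires (1132 + w·293) / (6 + w) = 240.
So w = (240·6 − 1132)/(293 − 240) = 308/53 ≈ 5.81.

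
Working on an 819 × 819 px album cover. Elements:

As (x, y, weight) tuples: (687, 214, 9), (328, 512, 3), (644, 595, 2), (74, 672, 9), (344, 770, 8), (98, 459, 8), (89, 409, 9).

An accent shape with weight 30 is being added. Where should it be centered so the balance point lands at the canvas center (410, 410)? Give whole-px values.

With the accent shape, Σw becomes 9 + 3 + 2 + 9 + 8 + 8 + 9 + 30 = 78.
Along x: (13458 + 30·x) / 78 = 410 (existing moment 9·687 + 3·328 + 2·644 + 9·74 + 8·344 + 8·98 + 9·89 = 13458) ⇒ x = (31980 − 13458) / 30 ≈ 617.40.
Along y: (24213 + 30·y) / 78 = 410 (existing moment 9·214 + 3·512 + 2·595 + 9·672 + 8·770 + 8·459 + 9·409 = 24213) ⇒ y = (31980 − 24213) / 30 ≈ 258.90.

(617, 259)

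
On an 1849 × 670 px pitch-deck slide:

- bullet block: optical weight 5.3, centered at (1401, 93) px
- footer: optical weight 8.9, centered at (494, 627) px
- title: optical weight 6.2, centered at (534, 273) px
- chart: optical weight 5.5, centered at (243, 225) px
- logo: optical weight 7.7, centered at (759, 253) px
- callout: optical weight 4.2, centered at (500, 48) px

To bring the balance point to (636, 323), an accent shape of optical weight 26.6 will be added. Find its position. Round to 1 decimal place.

New total weight: (5.3 + 8.9 + 6.2 + 5.5 + 7.7 + 4.2) + 26.6 = 64.4.
x: need Σw·x = 64.4·636 = 40958.4. Existing = 5.3·1401 + 8.9·494 + 6.2·534 + 5.5·243 + 7.7·759 + 4.2·500 = 24413.5. Remainder 16544.9 / 26.6 ≈ 621.99.
y: need Σw·y = 64.4·323 = 20801.2. Existing = 5.3·93 + 8.9·627 + 6.2·273 + 5.5·225 + 7.7·253 + 4.2·48 = 11153.0. Remainder 9648.2 / 26.6 ≈ 362.71.

(622.0, 362.7)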